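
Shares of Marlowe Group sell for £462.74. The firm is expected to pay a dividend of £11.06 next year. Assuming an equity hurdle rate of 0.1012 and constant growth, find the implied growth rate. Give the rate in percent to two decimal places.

7.73%

From P₀ = D₁/(r − g), the implied growth is g = r − D₁/P₀.
g = 0.1012 − 11.06/462.74 = 0.1012 − 0.02390 = 0.07730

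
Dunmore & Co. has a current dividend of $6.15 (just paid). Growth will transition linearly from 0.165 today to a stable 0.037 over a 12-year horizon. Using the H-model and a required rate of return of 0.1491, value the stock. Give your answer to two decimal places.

H-model: P₀ = D₀[(1+g_L) + H(g_S−g_L)]/(r−g_L), with H = 12/2 = 6.
P₀ = 6.15 × [(1+0.037) + 6×(0.165−0.037)] / (0.1491−0.037)
   = 6.15 × 1.8050 / 0.1121 = 99.0254

$99.03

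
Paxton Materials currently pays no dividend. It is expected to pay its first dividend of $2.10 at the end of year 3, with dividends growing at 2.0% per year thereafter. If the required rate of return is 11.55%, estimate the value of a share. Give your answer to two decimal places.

$17.67

Deferred-dividend DDM. At t=2 the remaining stream is a growing perpetuity with first payment D_3 = 2.10.
V_2 = D_3/(r−g) = 2.10/(0.1155−0.02) = 21.9895
P₀ = V_2/(1+r)^2 = 21.9895/(1+0.1155)^2 = 17.6716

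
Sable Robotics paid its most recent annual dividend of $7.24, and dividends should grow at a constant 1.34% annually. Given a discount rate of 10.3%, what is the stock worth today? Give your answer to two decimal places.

Gordon growth model: P₀ = D₁/(r − g). D₁ = 7.24 × (1 + 0.0134) = 7.3370.
P₀ = 7.3370 / (0.103 − 0.0134) = 7.3370 / 0.0896 = 81.8863

$81.89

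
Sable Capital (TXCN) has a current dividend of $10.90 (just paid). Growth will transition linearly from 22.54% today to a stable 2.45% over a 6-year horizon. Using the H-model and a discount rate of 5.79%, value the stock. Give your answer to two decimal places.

H-model: P₀ = D₀[(1+g_L) + H(g_S−g_L)]/(r−g_L), with H = 6/2 = 3.
P₀ = 10.90 × [(1+0.0245) + 3×(0.2254−0.0245)] / (0.0579−0.0245)
   = 10.90 × 1.6272 / 0.0334 = 531.0323

$531.03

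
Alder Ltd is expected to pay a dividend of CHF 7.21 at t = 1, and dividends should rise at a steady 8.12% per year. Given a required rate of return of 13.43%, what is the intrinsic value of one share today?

CHF 135.78

Gordon growth model: P₀ = D₁/(r − g), with D₁ = 7.21 given directly.
P₀ = 7.2100 / (0.1343 − 0.0812) = 7.2100 / 0.0531 = 135.7815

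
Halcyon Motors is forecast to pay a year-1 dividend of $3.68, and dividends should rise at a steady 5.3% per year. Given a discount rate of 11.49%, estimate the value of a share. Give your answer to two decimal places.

$59.45

Gordon growth model: P₀ = D₁/(r − g), with D₁ = 3.68 given directly.
P₀ = 3.6800 / (0.1149 − 0.053) = 3.6800 / 0.0619 = 59.4507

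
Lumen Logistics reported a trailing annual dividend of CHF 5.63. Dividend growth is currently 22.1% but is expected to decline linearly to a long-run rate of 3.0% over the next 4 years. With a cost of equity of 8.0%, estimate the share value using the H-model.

CHF 158.99

H-model: P₀ = D₀[(1+g_L) + H(g_S−g_L)]/(r−g_L), with H = 4/2 = 2.
P₀ = 5.63 × [(1+0.03) + 2×(0.221−0.03)] / (0.08−0.03)
   = 5.63 × 1.4120 / 0.05 = 158.9912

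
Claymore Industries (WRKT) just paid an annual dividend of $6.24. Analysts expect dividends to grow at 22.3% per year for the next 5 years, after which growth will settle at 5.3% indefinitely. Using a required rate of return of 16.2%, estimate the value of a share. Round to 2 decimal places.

$114.33

Two-stage DDM. Project D₁…D_5 at 0.223, terminal growth 0.053, discount at r = 0.162.
D_1 = 7.6315
D_2 = 9.3333
D_3 = 11.4147
D_4 = 13.9602
D_5 = 17.0733
Terminal value at t=5: TV = D_6/(r−g) = 17.9782/(0.162−0.053) = 164.9372
P₀ = 7.6315/(1+0.162)^1 + 9.3333/(1+0.162)^2 + 11.4147/(1+0.162)^3 + 13.9602/(1+0.162)^4 + 17.0733/(1+0.162)^5 + 164.9372/(1+0.162)^5 = 114.3266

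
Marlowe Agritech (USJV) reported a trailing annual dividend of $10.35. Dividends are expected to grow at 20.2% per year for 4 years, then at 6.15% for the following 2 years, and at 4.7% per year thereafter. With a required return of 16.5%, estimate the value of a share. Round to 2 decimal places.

Three-stage DDM. Project D₁…D_6; terminal Gordon value at t=6 with g = 0.047; discount at r = 0.165.
D_1 = 12.4407
D_2 = 14.9537
D_3 = 17.9744
D_4 = 21.6052
D_5 = 22.9339
D_6 = 24.3444
TV_6 = 25.4885/(0.165−0.047) = 216.0045
P₀ = Σ Dₜ/(1+r)ᵗ + TV_6/(1+r)^6 = 151.6161

$151.62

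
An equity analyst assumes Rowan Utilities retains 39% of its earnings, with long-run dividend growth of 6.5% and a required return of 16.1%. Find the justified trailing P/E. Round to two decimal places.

Payout ratio b = 1 − 0.39 = 0.61.
Justified trailing P/E = b(1+g)/(r−g) = 0.61×(1+0.065)/(0.161−0.065) = 6.7672

6.77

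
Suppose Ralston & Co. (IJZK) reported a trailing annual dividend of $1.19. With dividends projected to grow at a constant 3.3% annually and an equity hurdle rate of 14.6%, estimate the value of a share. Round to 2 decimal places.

Gordon growth model: P₀ = D₁/(r − g). D₁ = 1.19 × (1 + 0.033) = 1.2293.
P₀ = 1.2293 / (0.146 − 0.033) = 1.2293 / 0.113 = 10.8785

$10.88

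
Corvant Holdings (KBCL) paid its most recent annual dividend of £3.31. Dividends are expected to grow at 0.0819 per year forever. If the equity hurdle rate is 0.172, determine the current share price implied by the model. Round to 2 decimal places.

Gordon growth model: P₀ = D₁/(r − g). D₁ = 3.31 × (1 + 0.0819) = 3.5811.
P₀ = 3.5811 / (0.172 − 0.0819) = 3.5811 / 0.0901 = 39.7457

£39.75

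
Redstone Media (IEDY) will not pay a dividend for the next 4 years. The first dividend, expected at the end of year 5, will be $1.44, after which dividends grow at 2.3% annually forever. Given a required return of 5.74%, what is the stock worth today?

Deferred-dividend DDM. At t=4 the remaining stream is a growing perpetuity with first payment D_5 = 1.44.
V_4 = D_5/(r−g) = 1.44/(0.0574−0.023) = 41.8605
P₀ = V_4/(1+r)^4 = 41.8605/(1+0.0574)^4 = 33.4847

$33.48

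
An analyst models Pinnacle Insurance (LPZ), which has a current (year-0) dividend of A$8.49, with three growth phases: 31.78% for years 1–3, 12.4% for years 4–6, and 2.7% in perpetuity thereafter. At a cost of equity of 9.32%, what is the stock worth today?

A$335.39

Three-stage DDM. Project D₁…D_6; terminal Gordon value at t=6 with g = 0.027; discount at r = 0.0932.
D_1 = 11.1881
D_2 = 14.7437
D_3 = 19.4293
D_4 = 21.8385
D_5 = 24.5465
D_6 = 27.5902
TV_6 = 28.3352/(0.0932−0.027) = 428.0235
P₀ = Σ Dₜ/(1+r)ᵗ + TV_6/(1+r)^6 = 335.3858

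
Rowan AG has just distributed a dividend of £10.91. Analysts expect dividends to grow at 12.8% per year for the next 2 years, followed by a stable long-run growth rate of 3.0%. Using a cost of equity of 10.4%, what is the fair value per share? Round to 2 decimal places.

£181.07

Two-stage DDM. Project D₁…D_2 at 0.128, terminal growth 0.03, discount at r = 0.104.
D_1 = 12.3065
D_2 = 13.8817
Terminal value at t=2: TV = D_3/(r−g) = 14.2982/(0.104−0.03) = 193.2184
P₀ = 12.3065/(1+0.104)^1 + 13.8817/(1+0.104)^2 + 193.2184/(1+0.104)^2 = 181.0663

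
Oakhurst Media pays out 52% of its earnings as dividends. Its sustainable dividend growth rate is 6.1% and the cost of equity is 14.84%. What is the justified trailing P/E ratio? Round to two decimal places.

Justified trailing P/E = b(1+g)/(r−g) = 0.52×(1+0.061)/(0.1484−0.061) = 6.3126

6.31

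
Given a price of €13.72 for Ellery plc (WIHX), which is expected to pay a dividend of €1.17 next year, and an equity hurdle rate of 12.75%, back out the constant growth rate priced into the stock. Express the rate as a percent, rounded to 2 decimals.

4.22%

From P₀ = D₁/(r − g), the implied growth is g = r − D₁/P₀.
g = 0.1275 − 1.17/13.72 = 0.1275 − 0.08528 = 0.04222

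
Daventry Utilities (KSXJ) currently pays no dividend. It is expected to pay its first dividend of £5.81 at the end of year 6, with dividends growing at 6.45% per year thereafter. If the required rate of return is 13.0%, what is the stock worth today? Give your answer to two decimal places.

Deferred-dividend DDM. At t=5 the remaining stream is a growing perpetuity with first payment D_6 = 5.81.
V_5 = D_6/(r−g) = 5.81/(0.13−0.0645) = 88.7023
P₀ = V_5/(1+r)^5 = 88.7023/(1+0.13)^5 = 48.1440

£48.14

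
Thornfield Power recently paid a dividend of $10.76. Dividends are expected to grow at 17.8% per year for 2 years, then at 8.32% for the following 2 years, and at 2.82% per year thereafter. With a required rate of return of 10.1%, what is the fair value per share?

$216.26

Three-stage DDM. Project D₁…D_4; terminal Gordon value at t=4 with g = 0.0282; discount at r = 0.101.
D_1 = 12.6753
D_2 = 14.9315
D_3 = 16.1738
D_4 = 17.5194
TV_4 = 18.0135/(0.101−0.0282) = 247.4380
P₀ = Σ Dₜ/(1+r)ᵗ + TV_4/(1+r)^4 = 216.2616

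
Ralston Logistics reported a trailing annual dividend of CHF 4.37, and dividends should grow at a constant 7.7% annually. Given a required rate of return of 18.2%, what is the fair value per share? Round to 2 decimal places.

Gordon growth model: P₀ = D₁/(r − g). D₁ = 4.37 × (1 + 0.077) = 4.7065.
P₀ = 4.7065 / (0.182 − 0.077) = 4.7065 / 0.105 = 44.8237

CHF 44.82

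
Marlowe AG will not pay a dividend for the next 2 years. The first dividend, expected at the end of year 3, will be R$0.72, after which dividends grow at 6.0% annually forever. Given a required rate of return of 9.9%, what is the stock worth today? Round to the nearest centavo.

Deferred-dividend DDM. At t=2 the remaining stream is a growing perpetuity with first payment D_3 = 0.72.
V_2 = D_3/(r−g) = 0.72/(0.099−0.06) = 18.4615
P₀ = V_2/(1+r)^2 = 18.4615/(1+0.099)^2 = 15.2852

R$15.29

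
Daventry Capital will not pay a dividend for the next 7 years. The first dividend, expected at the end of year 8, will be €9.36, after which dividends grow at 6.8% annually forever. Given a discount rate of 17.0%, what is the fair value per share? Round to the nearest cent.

€30.58

Deferred-dividend DDM. At t=7 the remaining stream is a growing perpetuity with first payment D_8 = 9.36.
V_7 = D_8/(r−g) = 9.36/(0.17−0.068) = 91.7647
P₀ = V_7/(1+r)^7 = 91.7647/(1+0.17)^7 = 30.5756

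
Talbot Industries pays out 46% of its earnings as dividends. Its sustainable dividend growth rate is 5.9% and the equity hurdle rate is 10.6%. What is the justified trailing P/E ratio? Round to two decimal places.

10.36

Justified trailing P/E = b(1+g)/(r−g) = 0.46×(1+0.059)/(0.106−0.059) = 10.3647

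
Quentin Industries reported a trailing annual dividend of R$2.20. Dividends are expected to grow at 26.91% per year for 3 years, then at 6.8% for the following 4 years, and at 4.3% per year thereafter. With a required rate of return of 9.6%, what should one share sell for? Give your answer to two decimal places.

R$82.33

Three-stage DDM. Project D₁…D_7; terminal Gordon value at t=7 with g = 0.043; discount at r = 0.096.
D_1 = 2.7920
D_2 = 3.5434
D_3 = 4.4969
D_4 = 4.8027
D_5 = 5.1292
D_6 = 5.4780
D_7 = 5.8505
TV_7 = 6.1021/(0.096−0.043) = 115.1340
P₀ = Σ Dₜ/(1+r)ᵗ + TV_7/(1+r)^7 = 82.3331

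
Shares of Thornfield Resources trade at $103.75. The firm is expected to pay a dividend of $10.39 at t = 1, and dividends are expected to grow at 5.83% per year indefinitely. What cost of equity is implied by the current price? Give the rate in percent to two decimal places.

15.84%

Rearranging the constant-growth DDM: r = D₁/P₀ + g.
r = 10.3900 / 103.75 + 0.0583 = 0.10014 + 0.0583 = 0.15844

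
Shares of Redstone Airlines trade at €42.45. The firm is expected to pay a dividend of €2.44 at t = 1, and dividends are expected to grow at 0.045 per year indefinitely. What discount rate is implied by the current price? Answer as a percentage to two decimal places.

Rearranging the constant-growth DDM: r = D₁/P₀ + g.
r = 2.4400 / 42.45 + 0.045 = 0.05748 + 0.045 = 0.10248

10.25%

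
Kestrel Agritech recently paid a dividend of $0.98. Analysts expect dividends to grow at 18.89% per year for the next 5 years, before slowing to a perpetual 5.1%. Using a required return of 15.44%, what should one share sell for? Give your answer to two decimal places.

Two-stage DDM. Project D₁…D_5 at 0.1889, terminal growth 0.051, discount at r = 0.1544.
D_1 = 1.1651
D_2 = 1.3852
D_3 = 1.6469
D_4 = 1.9580
D_5 = 2.3278
Terminal value at t=5: TV = D_6/(r−g) = 2.4466/(0.1544−0.051) = 23.6611
P₀ = 1.1651/(1+0.1544)^1 + 1.3852/(1+0.1544)^2 + 1.6469/(1+0.1544)^3 + 1.9580/(1+0.1544)^4 + 2.3278/(1+0.1544)^5 + 23.6611/(1+0.1544)^5 = 16.8985

$16.90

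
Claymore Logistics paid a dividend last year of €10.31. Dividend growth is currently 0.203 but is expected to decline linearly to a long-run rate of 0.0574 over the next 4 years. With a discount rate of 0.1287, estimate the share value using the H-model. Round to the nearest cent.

H-model: P₀ = D₀[(1+g_L) + H(g_S−g_L)]/(r−g_L), with H = 4/2 = 2.
P₀ = 10.31 × [(1+0.0574) + 2×(0.203−0.0574)] / (0.1287−0.0574)
   = 10.31 × 1.3486 / 0.0713 = 195.0079

€195.01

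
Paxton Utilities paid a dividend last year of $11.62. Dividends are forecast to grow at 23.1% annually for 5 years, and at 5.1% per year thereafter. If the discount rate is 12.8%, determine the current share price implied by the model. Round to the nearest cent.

$321.60

Two-stage DDM. Project D₁…D_5 at 0.231, terminal growth 0.051, discount at r = 0.128.
D_1 = 14.3042
D_2 = 17.6085
D_3 = 21.6761
D_4 = 26.6832
D_5 = 32.8471
Terminal value at t=5: TV = D_6/(r−g) = 34.5223/(0.128−0.051) = 448.3409
P₀ = 14.3042/(1+0.128)^1 + 17.6085/(1+0.128)^2 + 21.6761/(1+0.128)^3 + 26.6832/(1+0.128)^4 + 32.8471/(1+0.128)^5 + 448.3409/(1+0.128)^5 = 321.5975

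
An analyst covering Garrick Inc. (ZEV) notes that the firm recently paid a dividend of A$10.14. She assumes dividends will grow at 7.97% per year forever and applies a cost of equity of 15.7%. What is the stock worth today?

A$141.63

Gordon growth model: P₀ = D₁/(r − g). D₁ = 10.14 × (1 + 0.0797) = 10.9482.
P₀ = 10.9482 / (0.157 − 0.0797) = 10.9482 / 0.0773 = 141.6321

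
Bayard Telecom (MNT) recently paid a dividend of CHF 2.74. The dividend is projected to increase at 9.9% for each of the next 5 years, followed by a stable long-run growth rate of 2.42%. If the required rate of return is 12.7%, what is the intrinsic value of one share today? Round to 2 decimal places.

Two-stage DDM. Project D₁…D_5 at 0.099, terminal growth 0.0242, discount at r = 0.127.
D_1 = 3.0113
D_2 = 3.3094
D_3 = 3.6370
D_4 = 3.9971
D_5 = 4.3928
Terminal value at t=5: TV = D_6/(r−g) = 4.4991/(0.127−0.0242) = 43.7654
P₀ = 3.0113/(1+0.127)^1 + 3.3094/(1+0.127)^2 + 3.6370/(1+0.127)^3 + 3.9971/(1+0.127)^4 + 4.3928/(1+0.127)^5 + 43.7654/(1+0.127)^5 = 36.7840

CHF 36.78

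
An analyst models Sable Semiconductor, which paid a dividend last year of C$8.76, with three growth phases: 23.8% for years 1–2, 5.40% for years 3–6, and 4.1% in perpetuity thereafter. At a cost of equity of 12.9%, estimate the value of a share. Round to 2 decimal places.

C$150.37

Three-stage DDM. Project D₁…D_6; terminal Gordon value at t=6 with g = 0.041; discount at r = 0.129.
D_1 = 10.8449
D_2 = 13.4260
D_3 = 14.1510
D_4 = 14.9151
D_5 = 15.7205
D_6 = 16.5694
TV_6 = 17.2488/(0.129−0.041) = 196.0089
P₀ = Σ Dₜ/(1+r)ᵗ + TV_6/(1+r)^6 = 150.3720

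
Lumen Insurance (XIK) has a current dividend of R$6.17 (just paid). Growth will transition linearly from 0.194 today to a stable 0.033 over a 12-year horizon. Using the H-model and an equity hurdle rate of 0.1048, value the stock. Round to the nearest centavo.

H-model: P₀ = D₀[(1+g_L) + H(g_S−g_L)]/(r−g_L), with H = 12/2 = 6.
P₀ = 6.17 × [(1+0.033) + 6×(0.194−0.033)] / (0.1048−0.033)
   = 6.17 × 1.9990 / 0.0718 = 171.7804

R$171.78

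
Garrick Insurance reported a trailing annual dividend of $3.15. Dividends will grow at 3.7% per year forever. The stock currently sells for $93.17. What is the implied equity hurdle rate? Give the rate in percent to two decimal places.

Rearranging the constant-growth DDM: r = D₁/P₀ + g.
D₁ = 3.15 × (1 + 0.037) = 3.2665.
r = 3.2665 / 93.17 + 0.037 = 0.03506 + 0.037 = 0.07206

7.21%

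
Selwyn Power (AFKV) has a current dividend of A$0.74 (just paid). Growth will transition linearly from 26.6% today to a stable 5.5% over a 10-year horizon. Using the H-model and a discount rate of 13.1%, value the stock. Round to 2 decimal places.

H-model: P₀ = D₀[(1+g_L) + H(g_S−g_L)]/(r−g_L), with H = 10/2 = 5.
P₀ = 0.74 × [(1+0.055) + 5×(0.266−0.055)] / (0.131−0.055)
   = 0.74 × 2.1100 / 0.076 = 20.5447

A$20.54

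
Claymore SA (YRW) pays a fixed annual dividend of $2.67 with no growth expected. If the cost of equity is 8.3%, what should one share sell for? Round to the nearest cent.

$32.17

Zero-growth DDM (perpetuity): P₀ = D/r = 2.67 / 0.083 = 32.1687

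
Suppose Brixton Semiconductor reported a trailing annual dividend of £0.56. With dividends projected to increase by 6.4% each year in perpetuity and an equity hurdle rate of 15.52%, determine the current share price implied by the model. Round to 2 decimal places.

Gordon growth model: P₀ = D₁/(r − g). D₁ = 0.56 × (1 + 0.064) = 0.5958.
P₀ = 0.5958 / (0.1552 − 0.064) = 0.5958 / 0.0912 = 6.5333

£6.53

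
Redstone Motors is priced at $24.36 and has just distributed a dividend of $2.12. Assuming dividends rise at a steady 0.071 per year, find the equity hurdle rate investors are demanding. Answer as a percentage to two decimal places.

Rearranging the constant-growth DDM: r = D₁/P₀ + g.
D₁ = 2.12 × (1 + 0.071) = 2.2705.
r = 2.2705 / 24.36 + 0.071 = 0.09321 + 0.071 = 0.16421

16.42%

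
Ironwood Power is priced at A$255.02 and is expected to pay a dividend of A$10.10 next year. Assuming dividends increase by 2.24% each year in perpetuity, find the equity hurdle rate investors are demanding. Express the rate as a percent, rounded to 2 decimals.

Rearranging the constant-growth DDM: r = D₁/P₀ + g.
r = 10.1000 / 255.02 + 0.0224 = 0.03960 + 0.0224 = 0.06200

6.20%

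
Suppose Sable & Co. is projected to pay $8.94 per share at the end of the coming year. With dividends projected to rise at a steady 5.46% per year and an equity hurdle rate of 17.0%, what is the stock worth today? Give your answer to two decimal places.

$77.47

Gordon growth model: P₀ = D₁/(r − g), with D₁ = 8.94 given directly.
P₀ = 8.9400 / (0.17 − 0.0546) = 8.9400 / 0.1154 = 77.4697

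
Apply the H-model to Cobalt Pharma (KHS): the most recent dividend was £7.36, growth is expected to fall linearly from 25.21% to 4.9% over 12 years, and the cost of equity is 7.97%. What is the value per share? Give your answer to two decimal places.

£543.63

H-model: P₀ = D₀[(1+g_L) + H(g_S−g_L)]/(r−g_L), with H = 12/2 = 6.
P₀ = 7.36 × [(1+0.049) + 6×(0.2521−0.049)] / (0.0797−0.049)
   = 7.36 × 2.2676 / 0.0307 = 543.6331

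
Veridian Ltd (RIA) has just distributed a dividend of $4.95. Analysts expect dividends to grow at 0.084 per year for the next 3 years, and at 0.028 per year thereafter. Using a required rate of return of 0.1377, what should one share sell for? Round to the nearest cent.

$53.62

Two-stage DDM. Project D₁…D_3 at 0.084, terminal growth 0.028, discount at r = 0.1377.
D_1 = 5.3658
D_2 = 5.8165
D_3 = 6.3051
Terminal value at t=3: TV = D_4/(r−g) = 6.4817/(0.1377−0.028) = 59.0853
P₀ = 5.3658/(1+0.1377)^1 + 5.8165/(1+0.1377)^2 + 6.3051/(1+0.1377)^3 + 59.0853/(1+0.1377)^3 = 53.6150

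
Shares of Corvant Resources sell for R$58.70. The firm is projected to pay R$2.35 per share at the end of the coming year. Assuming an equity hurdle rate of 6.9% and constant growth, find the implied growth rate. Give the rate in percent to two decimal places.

From P₀ = D₁/(r − g), the implied growth is g = r − D₁/P₀.
g = 0.069 − 2.35/58.70 = 0.069 − 0.04003 = 0.02897

2.90%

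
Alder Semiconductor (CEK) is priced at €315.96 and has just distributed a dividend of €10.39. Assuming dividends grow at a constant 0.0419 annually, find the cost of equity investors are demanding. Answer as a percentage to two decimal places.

7.62%

Rearranging the constant-growth DDM: r = D₁/P₀ + g.
D₁ = 10.39 × (1 + 0.0419) = 10.8253.
r = 10.8253 / 315.96 + 0.0419 = 0.03426 + 0.0419 = 0.07616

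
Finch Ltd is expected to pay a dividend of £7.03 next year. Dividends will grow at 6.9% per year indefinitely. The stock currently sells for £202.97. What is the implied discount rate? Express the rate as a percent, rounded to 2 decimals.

Rearranging the constant-growth DDM: r = D₁/P₀ + g.
r = 7.0300 / 202.97 + 0.069 = 0.03464 + 0.069 = 0.10364

10.36%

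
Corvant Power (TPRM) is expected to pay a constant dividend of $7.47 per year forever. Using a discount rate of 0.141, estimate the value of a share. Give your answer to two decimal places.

$52.98

Zero-growth DDM (perpetuity): P₀ = D/r = 7.47 / 0.141 = 52.9787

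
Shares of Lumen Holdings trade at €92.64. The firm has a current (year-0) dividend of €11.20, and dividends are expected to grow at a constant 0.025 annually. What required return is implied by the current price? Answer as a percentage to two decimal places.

14.89%

Rearranging the constant-growth DDM: r = D₁/P₀ + g.
D₁ = 11.20 × (1 + 0.025) = 11.4800.
r = 11.4800 / 92.64 + 0.025 = 0.12392 + 0.025 = 0.14892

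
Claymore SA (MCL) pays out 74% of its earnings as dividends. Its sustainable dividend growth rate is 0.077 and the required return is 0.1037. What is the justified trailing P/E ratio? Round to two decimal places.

Justified trailing P/E = b(1+g)/(r−g) = 0.74×(1+0.077)/(0.1037−0.077) = 29.8494

29.85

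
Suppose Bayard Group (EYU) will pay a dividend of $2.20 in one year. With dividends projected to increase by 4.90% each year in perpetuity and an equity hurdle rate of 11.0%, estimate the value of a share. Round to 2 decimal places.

Gordon growth model: P₀ = D₁/(r − g), with D₁ = 2.20 given directly.
P₀ = 2.2000 / (0.11 − 0.049) = 2.2000 / 0.061 = 36.0656

$36.07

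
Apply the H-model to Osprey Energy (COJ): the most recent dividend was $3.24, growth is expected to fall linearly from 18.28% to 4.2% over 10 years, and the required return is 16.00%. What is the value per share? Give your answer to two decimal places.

$47.94

H-model: P₀ = D₀[(1+g_L) + H(g_S−g_L)]/(r−g_L), with H = 10/2 = 5.
P₀ = 3.24 × [(1+0.042) + 5×(0.1828−0.042)] / (0.16−0.042)
   = 3.24 × 1.7460 / 0.118 = 47.9410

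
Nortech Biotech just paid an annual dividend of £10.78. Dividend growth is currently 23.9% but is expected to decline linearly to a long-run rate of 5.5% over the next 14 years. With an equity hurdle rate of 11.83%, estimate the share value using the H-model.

£399.01

H-model: P₀ = D₀[(1+g_L) + H(g_S−g_L)]/(r−g_L), with H = 14/2 = 7.
P₀ = 10.78 × [(1+0.055) + 7×(0.239−0.055)] / (0.1183−0.055)
   = 10.78 × 2.3430 / 0.0633 = 399.0133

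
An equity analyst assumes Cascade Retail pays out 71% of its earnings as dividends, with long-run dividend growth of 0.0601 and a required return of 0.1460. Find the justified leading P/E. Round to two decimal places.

Justified leading P/E = b/(r−g) = 0.71/(0.146−0.0601) = 8.2654

8.27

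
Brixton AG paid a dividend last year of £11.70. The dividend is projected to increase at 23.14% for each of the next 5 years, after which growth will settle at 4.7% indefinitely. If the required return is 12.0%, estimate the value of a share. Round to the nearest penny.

Two-stage DDM. Project D₁…D_5 at 0.2314, terminal growth 0.047, discount at r = 0.12.
D_1 = 14.4074
D_2 = 17.7412
D_3 = 21.8466
D_4 = 26.9019
D_5 = 33.1270
Terminal value at t=5: TV = D_6/(r−g) = 34.6839/(0.12−0.047) = 475.1223
P₀ = 14.4074/(1+0.12)^1 + 17.7412/(1+0.12)^2 + 21.8466/(1+0.12)^3 + 26.9019/(1+0.12)^4 + 33.1270/(1+0.12)^5 + 475.1223/(1+0.12)^5 = 348.0478

£348.05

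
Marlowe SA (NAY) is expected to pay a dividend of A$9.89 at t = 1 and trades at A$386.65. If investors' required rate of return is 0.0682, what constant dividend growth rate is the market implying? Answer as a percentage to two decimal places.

4.26%

From P₀ = D₁/(r − g), the implied growth is g = r − D₁/P₀.
g = 0.0682 − 9.89/386.65 = 0.0682 − 0.02558 = 0.04262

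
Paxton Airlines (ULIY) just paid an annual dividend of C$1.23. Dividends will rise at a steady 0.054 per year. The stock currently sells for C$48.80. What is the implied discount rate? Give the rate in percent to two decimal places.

8.06%

Rearranging the constant-growth DDM: r = D₁/P₀ + g.
D₁ = 1.23 × (1 + 0.054) = 1.2964.
r = 1.2964 / 48.80 + 0.054 = 0.02657 + 0.054 = 0.08057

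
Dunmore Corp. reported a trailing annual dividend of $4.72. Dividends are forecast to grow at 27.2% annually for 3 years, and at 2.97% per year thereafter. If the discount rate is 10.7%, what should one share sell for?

$114.20

Two-stage DDM. Project D₁…D_3 at 0.272, terminal growth 0.0297, discount at r = 0.107.
D_1 = 6.0038
D_2 = 7.6369
D_3 = 9.7141
Terminal value at t=3: TV = D_4/(r−g) = 10.0026/(0.107−0.0297) = 129.4001
P₀ = 6.0038/(1+0.107)^1 + 7.6369/(1+0.107)^2 + 9.7141/(1+0.107)^3 + 129.4001/(1+0.107)^3 = 114.2038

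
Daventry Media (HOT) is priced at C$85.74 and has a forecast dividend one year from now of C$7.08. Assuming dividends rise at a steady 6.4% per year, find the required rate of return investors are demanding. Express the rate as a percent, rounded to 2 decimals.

Rearranging the constant-growth DDM: r = D₁/P₀ + g.
r = 7.0800 / 85.74 + 0.064 = 0.08258 + 0.064 = 0.14658

14.66%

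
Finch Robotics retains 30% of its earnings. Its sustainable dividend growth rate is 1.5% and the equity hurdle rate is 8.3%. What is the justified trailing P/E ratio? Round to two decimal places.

Payout ratio b = 1 − 0.30 = 0.70.
Justified trailing P/E = b(1+g)/(r−g) = 0.70×(1+0.015)/(0.083−0.015) = 10.4485

10.45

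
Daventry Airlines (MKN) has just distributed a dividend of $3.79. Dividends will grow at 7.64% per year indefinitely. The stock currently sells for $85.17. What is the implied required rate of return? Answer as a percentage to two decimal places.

Rearranging the constant-growth DDM: r = D₁/P₀ + g.
D₁ = 3.79 × (1 + 0.0764) = 4.0796.
r = 4.0796 / 85.17 + 0.0764 = 0.04790 + 0.0764 = 0.12430

12.43%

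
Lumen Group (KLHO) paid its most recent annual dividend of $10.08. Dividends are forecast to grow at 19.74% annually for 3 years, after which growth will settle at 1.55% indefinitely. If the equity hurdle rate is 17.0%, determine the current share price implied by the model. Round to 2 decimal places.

Two-stage DDM. Project D₁…D_3 at 0.1974, terminal growth 0.0155, discount at r = 0.17.
D_1 = 12.0698
D_2 = 14.4524
D_3 = 17.3053
Terminal value at t=3: TV = D_4/(r−g) = 17.5735/(0.17−0.0155) = 113.7443
P₀ = 12.0698/(1+0.17)^1 + 14.4524/(1+0.17)^2 + 17.3053/(1+0.17)^3 + 113.7443/(1+0.17)^3 = 102.6972

$102.70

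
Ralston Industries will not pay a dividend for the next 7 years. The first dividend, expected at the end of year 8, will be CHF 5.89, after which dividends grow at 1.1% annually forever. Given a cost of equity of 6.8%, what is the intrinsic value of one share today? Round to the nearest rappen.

Deferred-dividend DDM. At t=7 the remaining stream is a growing perpetuity with first payment D_8 = 5.89.
V_7 = D_8/(r−g) = 5.89/(0.068−0.011) = 103.3333
P₀ = V_7/(1+r)^7 = 103.3333/(1+0.068)^7 = 65.1991

CHF 65.20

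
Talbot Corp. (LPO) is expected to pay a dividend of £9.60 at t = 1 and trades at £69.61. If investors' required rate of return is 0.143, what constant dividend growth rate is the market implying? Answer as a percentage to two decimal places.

0.51%

From P₀ = D₁/(r − g), the implied growth is g = r − D₁/P₀.
g = 0.143 − 9.60/69.61 = 0.143 − 0.13791 = 0.00509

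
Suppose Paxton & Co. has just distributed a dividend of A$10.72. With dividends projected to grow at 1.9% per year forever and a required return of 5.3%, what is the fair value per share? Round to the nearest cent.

Gordon growth model: P₀ = D₁/(r − g). D₁ = 10.72 × (1 + 0.019) = 10.9237.
P₀ = 10.9237 / (0.053 − 0.019) = 10.9237 / 0.034 = 321.2847

A$321.28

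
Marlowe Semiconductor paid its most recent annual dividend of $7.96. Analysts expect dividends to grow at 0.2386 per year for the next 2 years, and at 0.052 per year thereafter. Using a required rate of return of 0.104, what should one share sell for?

Two-stage DDM. Project D₁…D_2 at 0.2386, terminal growth 0.052, discount at r = 0.104.
D_1 = 9.8593
D_2 = 12.2117
Terminal value at t=2: TV = D_3/(r−g) = 12.8467/(0.104−0.052) = 247.0516
P₀ = 9.8593/(1+0.104)^1 + 12.2117/(1+0.104)^2 + 247.0516/(1+0.104)^2 = 221.6478

$221.65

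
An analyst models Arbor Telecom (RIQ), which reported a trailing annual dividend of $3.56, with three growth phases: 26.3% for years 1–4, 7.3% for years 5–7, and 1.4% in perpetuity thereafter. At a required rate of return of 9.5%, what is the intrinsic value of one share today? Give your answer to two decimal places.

$112.98

Three-stage DDM. Project D₁…D_7; terminal Gordon value at t=7 with g = 0.014; discount at r = 0.095.
D_1 = 4.4963
D_2 = 5.6788
D_3 = 7.1723
D_4 = 9.0586
D_5 = 9.7199
D_6 = 10.4295
D_7 = 11.1908
TV_7 = 11.3475/(0.095−0.014) = 140.0927
P₀ = Σ Dₜ/(1+r)ᵗ + TV_7/(1+r)^7 = 112.9789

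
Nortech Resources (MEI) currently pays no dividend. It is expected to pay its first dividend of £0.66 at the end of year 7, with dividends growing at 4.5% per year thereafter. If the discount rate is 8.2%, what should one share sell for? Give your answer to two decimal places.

£11.12

Deferred-dividend DDM. At t=6 the remaining stream is a growing perpetuity with first payment D_7 = 0.66.
V_6 = D_7/(r−g) = 0.66/(0.082−0.045) = 17.8378
P₀ = V_6/(1+r)^6 = 17.8378/(1+0.082)^6 = 11.1168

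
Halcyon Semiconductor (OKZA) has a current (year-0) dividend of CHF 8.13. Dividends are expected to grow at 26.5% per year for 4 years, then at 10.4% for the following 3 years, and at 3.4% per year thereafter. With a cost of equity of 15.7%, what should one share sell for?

Three-stage DDM. Project D₁…D_7; terminal Gordon value at t=7 with g = 0.034; discount at r = 0.157.
D_1 = 10.2845
D_2 = 13.0098
D_3 = 16.4574
D_4 = 20.8187
D_5 = 22.9838
D_6 = 25.3741
D_7 = 28.0130
TV_7 = 28.9655/(0.157−0.034) = 235.4915
P₀ = Σ Dₜ/(1+r)ᵗ + TV_7/(1+r)^7 = 157.4554

CHF 157.46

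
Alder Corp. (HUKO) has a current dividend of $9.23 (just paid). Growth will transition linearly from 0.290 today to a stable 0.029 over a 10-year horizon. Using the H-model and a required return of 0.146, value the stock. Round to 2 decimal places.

$184.13

H-model: P₀ = D₀[(1+g_L) + H(g_S−g_L)]/(r−g_L), with H = 10/2 = 5.
P₀ = 9.23 × [(1+0.029) + 5×(0.29−0.029)] / (0.146−0.029)
   = 9.23 × 2.3340 / 0.117 = 184.1267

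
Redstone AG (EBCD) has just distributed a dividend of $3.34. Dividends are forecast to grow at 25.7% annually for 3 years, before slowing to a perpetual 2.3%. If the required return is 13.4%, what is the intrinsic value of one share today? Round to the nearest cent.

$54.28

Two-stage DDM. Project D₁…D_3 at 0.257, terminal growth 0.023, discount at r = 0.134.
D_1 = 4.1984
D_2 = 5.2774
D_3 = 6.6336
Terminal value at t=3: TV = D_4/(r−g) = 6.7862/(0.134−0.023) = 61.1371
P₀ = 4.1984/(1+0.134)^1 + 5.2774/(1+0.134)^2 + 6.6336/(1+0.134)^3 + 61.1371/(1+0.134)^3 = 54.2794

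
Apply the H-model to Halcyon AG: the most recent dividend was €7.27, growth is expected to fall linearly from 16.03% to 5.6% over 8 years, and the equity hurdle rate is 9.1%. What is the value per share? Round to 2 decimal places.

H-model: P₀ = D₀[(1+g_L) + H(g_S−g_L)]/(r−g_L), with H = 8/2 = 4.
P₀ = 7.27 × [(1+0.056) + 4×(0.1603−0.056)] / (0.091−0.056)
   = 7.27 × 1.4732 / 0.035 = 306.0047

€306.00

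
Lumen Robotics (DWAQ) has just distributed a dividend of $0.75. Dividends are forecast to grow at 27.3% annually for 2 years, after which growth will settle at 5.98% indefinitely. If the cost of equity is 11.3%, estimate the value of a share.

Two-stage DDM. Project D₁…D_2 at 0.273, terminal growth 0.0598, discount at r = 0.113.
D_1 = 0.9548
D_2 = 1.2154
Terminal value at t=2: TV = D_3/(r−g) = 1.2881/(0.113−0.0598) = 24.2120
P₀ = 0.9548/(1+0.113)^1 + 1.2154/(1+0.113)^2 + 24.2120/(1+0.113)^2 = 21.3841

$21.38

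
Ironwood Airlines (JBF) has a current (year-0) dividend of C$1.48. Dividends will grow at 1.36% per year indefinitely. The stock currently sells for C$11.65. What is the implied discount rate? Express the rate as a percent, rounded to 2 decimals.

14.24%

Rearranging the constant-growth DDM: r = D₁/P₀ + g.
D₁ = 1.48 × (1 + 0.0136) = 1.5001.
r = 1.5001 / 11.65 + 0.0136 = 0.12877 + 0.0136 = 0.14237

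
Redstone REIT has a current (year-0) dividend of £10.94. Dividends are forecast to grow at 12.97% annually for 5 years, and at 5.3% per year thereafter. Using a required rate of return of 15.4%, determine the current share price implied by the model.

£153.88

Two-stage DDM. Project D₁…D_5 at 0.1297, terminal growth 0.053, discount at r = 0.154.
D_1 = 12.3589
D_2 = 13.9619
D_3 = 15.7727
D_4 = 17.8184
D_5 = 20.1295
Terminal value at t=5: TV = D_6/(r−g) = 21.1964/(0.154−0.053) = 209.8650
P₀ = 12.3589/(1+0.154)^1 + 13.9619/(1+0.154)^2 + 15.7727/(1+0.154)^3 + 17.8184/(1+0.154)^4 + 20.1295/(1+0.154)^5 + 209.8650/(1+0.154)^5 = 153.8842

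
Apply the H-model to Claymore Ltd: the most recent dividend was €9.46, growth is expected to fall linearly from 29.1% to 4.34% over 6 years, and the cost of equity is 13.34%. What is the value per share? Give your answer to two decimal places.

€187.75

H-model: P₀ = D₀[(1+g_L) + H(g_S−g_L)]/(r−g_L), with H = 6/2 = 3.
P₀ = 9.46 × [(1+0.0434) + 3×(0.291−0.0434)] / (0.1334−0.0434)
   = 9.46 × 1.7862 / 0.09 = 187.7495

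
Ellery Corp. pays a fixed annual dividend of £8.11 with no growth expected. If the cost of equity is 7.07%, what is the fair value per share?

Zero-growth DDM (perpetuity): P₀ = D/r = 8.11 / 0.0707 = 114.7100

£114.71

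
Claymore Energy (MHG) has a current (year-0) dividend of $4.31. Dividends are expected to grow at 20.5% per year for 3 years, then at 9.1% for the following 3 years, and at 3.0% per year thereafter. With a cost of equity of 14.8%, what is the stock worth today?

Three-stage DDM. Project D₁…D_6; terminal Gordon value at t=6 with g = 0.03; discount at r = 0.148.
D_1 = 5.1936
D_2 = 6.2582
D_3 = 7.5412
D_4 = 8.2274
D_5 = 8.9761
D_6 = 9.7929
TV_6 = 10.0867/(0.148−0.03) = 85.4807
P₀ = Σ Dₜ/(1+r)ᵗ + TV_6/(1+r)^6 = 65.1175

$65.12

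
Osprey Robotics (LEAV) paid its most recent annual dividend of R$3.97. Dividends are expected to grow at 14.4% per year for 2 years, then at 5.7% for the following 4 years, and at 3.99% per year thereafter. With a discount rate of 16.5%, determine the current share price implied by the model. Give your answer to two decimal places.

R$41.37

Three-stage DDM. Project D₁…D_6; terminal Gordon value at t=6 with g = 0.0399; discount at r = 0.165.
D_1 = 4.5417
D_2 = 5.1957
D_3 = 5.4918
D_4 = 5.8049
D_5 = 6.1357
D_6 = 6.4855
TV_6 = 6.7443/(0.165−0.0399) = 53.9109
P₀ = Σ Dₜ/(1+r)ᵗ + TV_6/(1+r)^6 = 41.3680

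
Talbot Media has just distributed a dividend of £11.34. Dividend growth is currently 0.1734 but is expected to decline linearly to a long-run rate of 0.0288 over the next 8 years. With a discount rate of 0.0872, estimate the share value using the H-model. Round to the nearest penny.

£312.08

H-model: P₀ = D₀[(1+g_L) + H(g_S−g_L)]/(r−g_L), with H = 8/2 = 4.
P₀ = 11.34 × [(1+0.0288) + 4×(0.1734−0.0288)] / (0.0872−0.0288)
   = 11.34 × 1.6072 / 0.0584 = 312.0830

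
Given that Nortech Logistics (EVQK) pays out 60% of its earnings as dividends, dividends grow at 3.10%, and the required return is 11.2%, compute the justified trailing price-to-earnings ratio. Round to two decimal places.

Justified trailing P/E = b(1+g)/(r−g) = 0.60×(1+0.031)/(0.112−0.031) = 7.6370

7.64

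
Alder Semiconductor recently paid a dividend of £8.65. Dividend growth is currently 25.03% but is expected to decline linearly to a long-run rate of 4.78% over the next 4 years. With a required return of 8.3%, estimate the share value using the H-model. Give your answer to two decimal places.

£357.01

H-model: P₀ = D₀[(1+g_L) + H(g_S−g_L)]/(r−g_L), with H = 4/2 = 2.
P₀ = 8.65 × [(1+0.0478) + 2×(0.2503−0.0478)] / (0.083−0.0478)
   = 8.65 × 1.4528 / 0.0352 = 357.0091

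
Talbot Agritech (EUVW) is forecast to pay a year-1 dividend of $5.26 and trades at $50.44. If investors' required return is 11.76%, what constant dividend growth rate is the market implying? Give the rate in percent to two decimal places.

1.33%

From P₀ = D₁/(r − g), the implied growth is g = r − D₁/P₀.
g = 0.1176 − 5.26/50.44 = 0.1176 − 0.10428 = 0.01332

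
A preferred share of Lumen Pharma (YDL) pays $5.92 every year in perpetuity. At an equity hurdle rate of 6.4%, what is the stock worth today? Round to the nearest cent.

Zero-growth DDM (perpetuity): P₀ = D/r = 5.92 / 0.064 = 92.5000

$92.50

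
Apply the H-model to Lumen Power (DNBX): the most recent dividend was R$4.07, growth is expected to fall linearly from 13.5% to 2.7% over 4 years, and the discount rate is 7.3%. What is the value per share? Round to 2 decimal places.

H-model: P₀ = D₀[(1+g_L) + H(g_S−g_L)]/(r−g_L), with H = 4/2 = 2.
P₀ = 4.07 × [(1+0.027) + 2×(0.135−0.027)] / (0.073−0.027)
   = 4.07 × 1.2430 / 0.046 = 109.9785

R$109.98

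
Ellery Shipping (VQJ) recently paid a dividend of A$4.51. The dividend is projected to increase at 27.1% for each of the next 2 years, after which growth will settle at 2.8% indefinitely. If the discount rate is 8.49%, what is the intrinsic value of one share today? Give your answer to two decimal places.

A$123.31

Two-stage DDM. Project D₁…D_2 at 0.271, terminal growth 0.028, discount at r = 0.0849.
D_1 = 5.7322
D_2 = 7.2856
Terminal value at t=2: TV = D_3/(r−g) = 7.4896/(0.0849−0.028) = 131.6281
P₀ = 5.7322/(1+0.0849)^1 + 7.2856/(1+0.0849)^2 + 131.6281/(1+0.0849)^2 = 123.3064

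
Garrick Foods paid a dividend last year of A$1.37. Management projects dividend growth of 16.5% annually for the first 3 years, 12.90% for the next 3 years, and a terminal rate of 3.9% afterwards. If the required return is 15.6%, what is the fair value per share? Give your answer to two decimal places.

A$19.79

Three-stage DDM. Project D₁…D_6; terminal Gordon value at t=6 with g = 0.039; discount at r = 0.156.
D_1 = 1.5961
D_2 = 1.8594
D_3 = 2.1662
D_4 = 2.4456
D_5 = 2.7611
D_6 = 3.1173
TV_6 = 3.2389/(0.156−0.039) = 27.6828
P₀ = Σ Dₜ/(1+r)ᵗ + TV_6/(1+r)^6 = 19.7877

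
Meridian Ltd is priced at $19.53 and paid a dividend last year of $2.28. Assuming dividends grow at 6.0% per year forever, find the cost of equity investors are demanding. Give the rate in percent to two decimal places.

18.37%

Rearranging the constant-growth DDM: r = D₁/P₀ + g.
D₁ = 2.28 × (1 + 0.06) = 2.4168.
r = 2.4168 / 19.53 + 0.06 = 0.12375 + 0.06 = 0.18375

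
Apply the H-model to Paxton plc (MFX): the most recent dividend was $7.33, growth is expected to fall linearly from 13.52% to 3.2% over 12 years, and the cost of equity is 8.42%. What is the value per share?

$231.86

H-model: P₀ = D₀[(1+g_L) + H(g_S−g_L)]/(r−g_L), with H = 12/2 = 6.
P₀ = 7.33 × [(1+0.032) + 6×(0.1352−0.032)] / (0.0842−0.032)
   = 7.33 × 1.6512 / 0.0522 = 231.8639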